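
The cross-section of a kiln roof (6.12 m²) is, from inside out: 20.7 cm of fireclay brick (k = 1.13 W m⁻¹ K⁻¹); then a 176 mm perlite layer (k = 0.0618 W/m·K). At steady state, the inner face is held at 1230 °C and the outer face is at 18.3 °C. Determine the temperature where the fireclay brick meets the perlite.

Series thermal resistances, inner to outer:
  R_fireclay brick = L/(kA) = 0.207/(1.13·6.12) = 0.02993 K/W
  R_perlite = L/(kA) = 0.176/(0.0618·6.12) = 0.4653 K/W
ΣR = 0.02993 + 0.4653 = 0.4952 K/W
Q = ΔT/ΣR = (1230 °C − 18.3 °C)/0.4952 = 2447 W
From the inner boundary to the fireclay brick/perlite interface, ΣR_partial = 0.02993 K/W.
T_interface = T_in − Q·ΣR_partial = 1230 °C − (2447)(0.02993) = 1157 °C

T = 1157 °C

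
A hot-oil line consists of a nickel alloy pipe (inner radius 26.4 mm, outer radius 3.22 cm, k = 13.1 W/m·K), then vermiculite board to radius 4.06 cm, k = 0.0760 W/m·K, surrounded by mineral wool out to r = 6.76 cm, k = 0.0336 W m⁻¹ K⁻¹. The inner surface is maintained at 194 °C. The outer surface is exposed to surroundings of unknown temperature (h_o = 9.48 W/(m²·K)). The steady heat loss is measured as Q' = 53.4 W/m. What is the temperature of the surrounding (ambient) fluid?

Sum the resistances:
  R'_nickel alloy = ln(0.0322/0.0264)/(2πk) = 0.1986/(2π·13.1) = 0.002413 m·K/W
  R'_vermiculite board = ln(0.0406/0.0322)/(2πk) = 0.2318/(2π·0.0760) = 0.4854 m·K/W
  R'_mineral wool = ln(0.0676/0.0406)/(2πk) = 0.5098/(2π·0.0336) = 2.415 m·K/W
  R'_conv,out = 1/(2πr h) = 1/(2π·0.0676·9.48) = 0.2484 m·K/W
ΣR = 3.151 m·K/W
ΔT = Q'·ΣR = 53.4 × 3.151 = 168.3 K
Heat flows outward, so T_out = T_in − ΔT = 194 − 168.3 = 25.7 °C

T_out = 25.7 °C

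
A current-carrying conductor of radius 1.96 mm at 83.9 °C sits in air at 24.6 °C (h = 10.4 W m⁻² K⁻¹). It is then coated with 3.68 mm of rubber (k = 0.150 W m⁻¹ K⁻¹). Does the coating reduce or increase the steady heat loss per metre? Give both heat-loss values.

increases: 7.59 → 15.5 W/m

Critical radius for a cylinder: r_cr = k/h = 0.0144 m = 1.44 cm.
Outer radius after coating: r₂ = 0.00196 + 0.00368 = 0.00564 m.
Since r₁ < r_cr and r₂ ≤ r_cr, the coating moves toward the maximum at r_cr — heat loss rises.
Bare: R = 1/(2πr₁h) = 7.808 m·K/W; Q = 59.3/7.808 = 7.59 W/m.
Coated: R = R_cond + R_conv = 3.835 m·K/W; Q = 59.3/3.835 = 15.5 W/m.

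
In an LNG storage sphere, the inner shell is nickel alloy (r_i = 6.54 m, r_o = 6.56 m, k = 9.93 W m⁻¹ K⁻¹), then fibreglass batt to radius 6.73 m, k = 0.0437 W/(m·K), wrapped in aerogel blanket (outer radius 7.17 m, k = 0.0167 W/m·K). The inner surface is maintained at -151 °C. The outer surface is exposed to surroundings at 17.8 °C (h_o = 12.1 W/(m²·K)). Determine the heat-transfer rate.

Q = 3.34 kW

Resistance network (inner→outer):
  R_nickel alloy = (1/6.54 − 1/6.56)/(4πk) = 4.662×10^-4/(4π·9.93) = 3.736×10^-6 K/W
  R_fibreglass batt = (1/6.56 − 1/6.73)/(4πk) = 0.003851/(4π·0.0437) = 0.007012 K/W
  R_aerogel blanket = (1/6.73 − 1/7.17)/(4πk) = 0.009118/(4π·0.0167) = 0.04345 K/W
  R_conv,out = 1/(4πr²h) = 1/(4π·7.17²·12.1) = 1.279×10^-4 K/W
ΣR = 3.736×10^-6 + 0.007012 + 0.04345 + 1.279×10^-4 = 0.05059 K/W
Q = ΔT/ΣR = (-151 °C − 17.8 °C)/0.05059 = -3340 W
(Negative Q ⇒ heat flows inward; heat gain = 3340 W.)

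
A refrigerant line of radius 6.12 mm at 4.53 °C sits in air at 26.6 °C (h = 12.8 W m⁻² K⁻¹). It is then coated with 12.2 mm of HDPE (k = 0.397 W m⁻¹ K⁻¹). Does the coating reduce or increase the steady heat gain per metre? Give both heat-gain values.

Critical radius for a cylinder: r_cr = k/h = 0.0310 m = 3.10 cm.
Outer radius after coating: r₂ = 0.00612 + 0.0122 = 0.01832 m.
Since r₁ < r_cr and r₂ ≤ r_cr, the coating moves toward the maximum at r_cr — heat gain rises.
Bare: R = 1/(2πr₁h) = 2.032 m·K/W; Q = 22.07/2.032 = 10.9 W/m.
Coated: R = R_cond + R_conv = 1.118 m·K/W; Q = 22.07/1.118 = 19.7 W/m.

increases: 10.9 → 19.7 W/m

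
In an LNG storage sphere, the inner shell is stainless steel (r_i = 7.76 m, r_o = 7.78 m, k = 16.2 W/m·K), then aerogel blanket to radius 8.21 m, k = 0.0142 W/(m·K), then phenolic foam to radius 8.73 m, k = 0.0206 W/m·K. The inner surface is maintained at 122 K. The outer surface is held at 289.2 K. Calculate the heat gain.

Resistance network (inner→outer):
  R_stainless steel = (1/7.76 − 1/7.78)/(4πk) = 3.313×10^-4/(4π·16.2) = 1.627×10^-6 K/W
  R_aerogel blanket = (1/7.78 − 1/8.21)/(4πk) = 0.006732/(4π·0.0142) = 0.03773 K/W
  R_phenolic foam = (1/8.21 − 1/8.73)/(4πk) = 0.007255/(4π·0.0206) = 0.02803 K/W
ΣR = 1.627×10^-6 + 0.03773 + 0.02803 = 0.06576 K/W
Q = ΔT/ΣR = (122 K − 289.2 K)/0.06576 = -2540 W
(Negative Q ⇒ heat flows inward; heat gain = 2540 W.)

Q = 2.54 kW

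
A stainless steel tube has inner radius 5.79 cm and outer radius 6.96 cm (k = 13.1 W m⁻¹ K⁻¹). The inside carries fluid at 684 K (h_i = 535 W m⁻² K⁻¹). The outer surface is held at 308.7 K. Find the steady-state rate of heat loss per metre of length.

Q' = 50.9 kW/m

Series thermal resistances, inner to outer:
  R'_conv,in = 1/(2πr h) = 1/(2π·0.0579·535) = 0.005138 m·K/W
  R'_stainless steel = ln(0.0696/0.0579)/(2πk) = 0.1840/(2π·13.1) = 0.002236 m·K/W
ΣR = 0.005138 + 0.002236 = 0.007374 m·K/W
Q' = ΔT/ΣR = (684 K − 308.7 K)/0.007374 = 50900 W/m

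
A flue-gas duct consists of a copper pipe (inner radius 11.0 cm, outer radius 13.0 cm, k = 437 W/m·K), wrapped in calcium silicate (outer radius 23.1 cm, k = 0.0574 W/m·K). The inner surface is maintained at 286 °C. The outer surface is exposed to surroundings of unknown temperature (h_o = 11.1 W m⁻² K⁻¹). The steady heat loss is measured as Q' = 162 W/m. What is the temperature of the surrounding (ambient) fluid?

Sum the resistances:
  R'_copper = ln(0.130/0.110)/(2πk) = 0.1671/(2π·437) = 6.084×10^-5 m·K/W
  R'_calcium silicate = ln(0.231/0.130)/(2πk) = 0.5749/(2π·0.0574) = 1.594 m·K/W
  R'_conv,out = 1/(2πr h) = 1/(2π·0.231·11.1) = 0.06207 m·K/W
ΣR = 1.656 m·K/W
ΔT = Q'·ΣR = 162 × 1.656 = 268.3 K
Heat flows outward, so T_out = T_in − ΔT = 286 − 268.3 = 17.7 °C

T_out = 17.7 °C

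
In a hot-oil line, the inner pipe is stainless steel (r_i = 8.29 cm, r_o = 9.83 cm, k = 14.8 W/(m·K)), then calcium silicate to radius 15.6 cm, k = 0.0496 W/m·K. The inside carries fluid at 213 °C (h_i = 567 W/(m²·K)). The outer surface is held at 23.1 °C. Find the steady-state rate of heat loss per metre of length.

Q' = 128 W/m

Resistance network (inner→outer):
  R'_conv,in = 1/(2πr h) = 1/(2π·0.0829·567) = 0.003386 m·K/W
  R'_stainless steel = ln(0.0983/0.0829)/(2πk) = 0.1704/(2π·14.8) = 0.001832 m·K/W
  R'_calcium silicate = ln(0.156/0.0983)/(2πk) = 0.4618/(2π·0.0496) = 1.482 m·K/W
ΣR = 0.003386 + 0.001832 + 1.482 = 1.487 m·K/W
Q' = ΔT/ΣR = (213 °C − 23.1 °C)/1.487 = 128 W/m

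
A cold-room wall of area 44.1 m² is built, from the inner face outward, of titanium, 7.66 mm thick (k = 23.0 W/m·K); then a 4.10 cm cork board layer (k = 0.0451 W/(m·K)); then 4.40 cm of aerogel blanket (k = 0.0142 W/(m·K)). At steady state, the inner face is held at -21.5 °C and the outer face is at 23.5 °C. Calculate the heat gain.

Q = 495 W

Resistance network (inner→outer):
  R_titanium = L/(kA) = 0.00766/(23.0·44.1) = 7.552×10^-6 K/W
  R_cork board = L/(kA) = 0.0410/(0.0451·44.1) = 0.02061 K/W
  R_aerogel blanket = L/(kA) = 0.0440/(0.0142·44.1) = 0.07026 K/W
ΣR = 7.552×10^-6 + 0.02061 + 0.07026 = 0.09088 K/W
Q = ΔT/ΣR = (-21.5 °C − 23.5 °C)/0.09088 = -495 W
(Negative Q ⇒ heat flows inward; heat gain = 495 W.)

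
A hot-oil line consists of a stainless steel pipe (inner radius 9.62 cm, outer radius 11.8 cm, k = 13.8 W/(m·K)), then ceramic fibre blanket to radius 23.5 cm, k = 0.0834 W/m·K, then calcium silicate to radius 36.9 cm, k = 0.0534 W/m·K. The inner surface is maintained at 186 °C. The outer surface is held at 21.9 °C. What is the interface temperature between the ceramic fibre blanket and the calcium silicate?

T = 105 °C

Resistance network (inner→outer):
  R'_stainless steel = ln(0.118/0.0962)/(2πk) = 0.2043/(2π·13.8) = 0.002356 m·K/W
  R'_ceramic fibre blanket = ln(0.235/0.118)/(2πk) = 0.6889/(2π·0.0834) = 1.315 m·K/W
  R'_calcium silicate = ln(0.369/0.235)/(2πk) = 0.4512/(2π·0.0534) = 1.345 m·K/W
ΣR = 0.002356 + 1.315 + 1.345 = 2.662 m·K/W
Q' = ΔT/ΣR = (186 °C − 21.9 °C)/2.662 = 61.65 W/m
From the inner boundary to the ceramic fibre blanket/calcium silicate interface, ΣR_partial = 1.317 m·K/W.
T_interface = T_in − Q'·ΣR_partial = 186 °C − (61.65)(1.317) = 105 °C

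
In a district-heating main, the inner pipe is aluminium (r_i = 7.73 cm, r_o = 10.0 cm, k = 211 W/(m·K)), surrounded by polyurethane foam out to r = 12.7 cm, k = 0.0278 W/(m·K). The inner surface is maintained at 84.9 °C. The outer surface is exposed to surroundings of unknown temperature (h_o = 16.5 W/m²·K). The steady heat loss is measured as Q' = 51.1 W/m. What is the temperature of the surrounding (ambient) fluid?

T_out = 11.1 °C

Sum the resistances:
  R'_aluminium = ln(0.100/0.0773)/(2πk) = 0.2575/(2π·211) = 1.942×10^-4 m·K/W
  R'_polyurethane foam = ln(0.127/0.100)/(2πk) = 0.2390/(2π·0.0278) = 1.368 m·K/W
  R'_conv,out = 1/(2πr h) = 1/(2π·0.127·16.5) = 0.07595 m·K/W
ΣR = 1.445 m·K/W
ΔT = Q'·ΣR = 51.1 × 1.445 = 73.84 K
Heat flows outward, so T_out = T_in − ΔT = 84.9 − 73.84 = 11.1 °C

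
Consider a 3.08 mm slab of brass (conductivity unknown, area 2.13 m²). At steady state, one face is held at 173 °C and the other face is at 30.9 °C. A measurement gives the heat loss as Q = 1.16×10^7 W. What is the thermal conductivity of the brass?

k = 118 W/m·K

ΣR = ΔT/Q = |173 − 30.9|/1.16×10^7 = 1.225×10^-5 K/W
L/(kA) = 1.225×10^-5 ⇒ k = 0.00308/(1.225×10^-5·2.13) = 118 W/m·K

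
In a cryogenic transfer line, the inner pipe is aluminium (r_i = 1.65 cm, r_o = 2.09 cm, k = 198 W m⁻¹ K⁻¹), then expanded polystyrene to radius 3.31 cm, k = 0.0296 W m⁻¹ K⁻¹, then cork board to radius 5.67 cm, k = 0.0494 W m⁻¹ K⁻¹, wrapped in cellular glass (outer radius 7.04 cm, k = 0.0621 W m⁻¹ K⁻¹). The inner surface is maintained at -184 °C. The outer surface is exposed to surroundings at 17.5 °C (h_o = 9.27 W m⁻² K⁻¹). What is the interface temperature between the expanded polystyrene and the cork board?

Resistance network (inner→outer):
  R'_aluminium = ln(0.0209/0.0165)/(2πk) = 0.2364/(2π·198) = 1.900×10^-4 m·K/W
  R'_expanded polystyrene = ln(0.0331/0.0209)/(2πk) = 0.4598/(2π·0.0296) = 2.472 m·K/W
  R'_cork board = ln(0.0567/0.0331)/(2πk) = 0.5382/(2π·0.0494) = 1.734 m·K/W
  R'_cellular glass = ln(0.0704/0.0567)/(2πk) = 0.2164/(2π·0.0621) = 0.5547 m·K/W
  R'_conv,out = 1/(2πr h) = 1/(2π·0.0704·9.27) = 0.2439 m·K/W
ΣR = 1.900×10^-4 + 2.472 + 1.734 + 0.5547 + 0.2439 = 5.005 m·K/W
Q' = ΔT/ΣR = (-184 °C − 17.5 °C)/5.005 = -40.26 W/m
From the inner boundary to the expanded polystyrene/cork board interface, ΣR_partial = 2.472 m·K/W.
T_interface = T_in − Q'·ΣR_partial = -184 °C − (-40.26)(2.472) = -84.5 °C

T = -84.5 °C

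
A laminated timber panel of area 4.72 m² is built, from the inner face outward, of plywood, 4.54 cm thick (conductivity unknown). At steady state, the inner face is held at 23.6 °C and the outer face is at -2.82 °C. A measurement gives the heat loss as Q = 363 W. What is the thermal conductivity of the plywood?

ΣR = ΔT/Q = |23.6 − -2.82|/363 = 0.07278 K/W
L/(kA) = 0.07278 ⇒ k = 0.0454/(0.07278·4.72) = 0.132 W/m·K

k = 0.132 W/m·K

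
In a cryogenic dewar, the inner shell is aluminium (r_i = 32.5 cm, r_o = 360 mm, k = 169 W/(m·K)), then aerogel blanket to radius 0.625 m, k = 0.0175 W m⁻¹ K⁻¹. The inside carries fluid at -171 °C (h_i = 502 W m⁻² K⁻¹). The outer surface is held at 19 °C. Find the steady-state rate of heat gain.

Q = 35.5 W

Series thermal resistances, inner to outer:
  R_conv,in = 1/(4πr²h) = 1/(4π·0.325²·502) = 0.001501 K/W
  R_aluminium = (1/0.325 − 1/0.360)/(4πk) = 0.2991/(4π·169) = 1.409×10^-4 K/W
  R_aerogel blanket = (1/0.360 − 1/0.625)/(4πk) = 1.178/(4π·0.0175) = 5.356 K/W
ΣR = 0.001501 + 1.409×10^-4 + 5.356 = 5.358 K/W
Q = ΔT/ΣR = (-171 °C − 19 °C)/5.358 = -35.5 W
(Negative Q ⇒ heat flows inward; heat gain = 35.5 W.)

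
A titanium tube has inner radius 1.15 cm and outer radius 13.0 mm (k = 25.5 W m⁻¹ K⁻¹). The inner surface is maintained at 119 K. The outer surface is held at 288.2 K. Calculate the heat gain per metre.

Q' = 221 kW/m

Q' = 2πk·ΔT/ln(r₂/r₁) = 2π × 25.5 × 169.2 / ln(0.0130/0.0115) = 2.21×10^5 W/m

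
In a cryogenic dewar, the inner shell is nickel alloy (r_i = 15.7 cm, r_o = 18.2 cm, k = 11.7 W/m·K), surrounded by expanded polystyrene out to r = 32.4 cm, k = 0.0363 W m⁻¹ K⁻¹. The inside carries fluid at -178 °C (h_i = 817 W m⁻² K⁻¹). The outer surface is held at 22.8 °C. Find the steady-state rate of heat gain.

Series thermal resistances, inner to outer:
  R_conv,in = 1/(4πr²h) = 1/(4π·0.157²·817) = 0.003952 K/W
  R_nickel alloy = (1/0.157 − 1/0.182)/(4πk) = 0.8749/(4π·11.7) = 0.005951 K/W
  R_expanded polystyrene = (1/0.182 − 1/0.324)/(4πk) = 2.408/(4π·0.0363) = 5.279 K/W
ΣR = 0.003952 + 0.005951 + 5.279 = 5.289 K/W
Q = ΔT/ΣR = (-178 °C − 22.8 °C)/5.289 = -38.0 W
(Negative Q ⇒ heat flows inward; heat gain = 38.0 W.)

Q = 38.0 W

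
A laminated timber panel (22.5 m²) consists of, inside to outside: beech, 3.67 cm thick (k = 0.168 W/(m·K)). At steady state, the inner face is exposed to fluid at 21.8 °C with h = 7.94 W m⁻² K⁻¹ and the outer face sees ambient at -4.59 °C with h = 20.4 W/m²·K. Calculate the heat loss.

Treat each layer as a resistance in series:
  R_conv,in = 1/(hA) = 1/(7.94·22.5) = 0.005598 K/W
  R_beech = L/(kA) = 0.0367/(0.168·22.5) = 0.009709 K/W
  R_conv,out = 1/(hA) = 1/(20.4·22.5) = 0.002179 K/W
ΣR = 0.005598 + 0.009709 + 0.002179 = 0.01749 K/W
Q = ΔT/ΣR = (21.8 °C − -4.59 °C)/0.01749 = 1510 W

Q = 1510 W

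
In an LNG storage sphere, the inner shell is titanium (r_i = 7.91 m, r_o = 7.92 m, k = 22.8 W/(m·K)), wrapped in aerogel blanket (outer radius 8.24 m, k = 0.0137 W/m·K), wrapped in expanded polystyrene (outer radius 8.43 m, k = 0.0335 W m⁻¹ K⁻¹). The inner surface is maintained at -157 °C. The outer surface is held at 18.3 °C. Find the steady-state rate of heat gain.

Resistance network (inner→outer):
  R_titanium = (1/7.91 − 1/7.92)/(4πk) = 1.596×10^-4/(4π·22.8) = 5.571×10^-7 K/W
  R_aerogel blanket = (1/7.92 − 1/8.24)/(4πk) = 0.004903/(4π·0.0137) = 0.02848 K/W
  R_expanded polystyrene = (1/8.24 − 1/8.43)/(4πk) = 0.002735/(4π·0.0335) = 0.006497 K/W
ΣR = 5.571×10^-7 + 0.02848 + 0.006497 = 0.03498 K/W
Q = ΔT/ΣR = (-157 °C − 18.3 °C)/0.03498 = -5010 W
(Negative Q ⇒ heat flows inward; heat gain = 5010 W.)

Q = 5.01 kW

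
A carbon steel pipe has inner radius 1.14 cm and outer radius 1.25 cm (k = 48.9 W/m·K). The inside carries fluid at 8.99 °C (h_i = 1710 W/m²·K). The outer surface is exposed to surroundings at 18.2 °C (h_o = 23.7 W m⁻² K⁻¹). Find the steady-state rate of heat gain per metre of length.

Resistance network (inner→outer):
  R'_conv,in = 1/(2πr h) = 1/(2π·0.0114·1710) = 0.008164 m·K/W
  R'_carbon steel = ln(0.0125/0.0114)/(2πk) = 0.09212/(2π·48.9) = 2.998×10^-4 m·K/W
  R'_conv,out = 1/(2πr h) = 1/(2π·0.0125·23.7) = 0.5372 m·K/W
ΣR = 0.008164 + 2.998×10^-4 + 0.5372 = 0.5457 m·K/W
Q' = ΔT/ΣR = (8.99 °C − 18.2 °C)/0.5457 = -16.9 W/m
(Negative Q' ⇒ heat flows inward; heat gain = 16.9 W/m.)

Q' = 16.9 W/m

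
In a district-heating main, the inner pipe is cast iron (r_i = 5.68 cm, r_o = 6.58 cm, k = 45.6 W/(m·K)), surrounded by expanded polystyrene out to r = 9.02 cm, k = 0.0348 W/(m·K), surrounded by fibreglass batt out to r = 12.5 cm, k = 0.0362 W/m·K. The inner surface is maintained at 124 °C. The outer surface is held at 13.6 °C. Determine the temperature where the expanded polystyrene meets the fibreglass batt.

T = 68.6 °C

Treat each layer as a resistance in series:
  R'_cast iron = ln(0.0658/0.0568)/(2πk) = 0.1471/(2π·45.6) = 5.134×10^-4 m·K/W
  R'_expanded polystyrene = ln(0.0902/0.0658)/(2πk) = 0.3154/(2π·0.0348) = 1.442 m·K/W
  R'_fibreglass batt = ln(0.125/0.0902)/(2πk) = 0.3263/(2π·0.0362) = 1.435 m·K/W
ΣR = 5.134×10^-4 + 1.442 + 1.435 = 2.878 m·K/W
Q' = ΔT/ΣR = (124 °C − 13.6 °C)/2.878 = 38.36 W/m
From the inner boundary to the expanded polystyrene/fibreglass batt interface, ΣR_partial = 1.443 m·K/W.
T_interface = T_in − Q'·ΣR_partial = 124 °C − (38.36)(1.443) = 68.6 °C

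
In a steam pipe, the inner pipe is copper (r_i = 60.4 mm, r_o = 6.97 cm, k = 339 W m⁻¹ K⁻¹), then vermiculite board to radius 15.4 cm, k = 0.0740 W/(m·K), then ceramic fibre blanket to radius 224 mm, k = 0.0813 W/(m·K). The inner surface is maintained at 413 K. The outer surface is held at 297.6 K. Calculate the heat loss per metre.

Resistance network (inner→outer):
  R'_copper = ln(0.0697/0.0604)/(2πk) = 0.1432/(2π·339) = 6.724×10^-5 m·K/W
  R'_vermiculite board = ln(0.154/0.0697)/(2πk) = 0.7928/(2π·0.0740) = 1.705 m·K/W
  R'_ceramic fibre blanket = ln(0.224/0.154)/(2πk) = 0.3747/(2π·0.0813) = 0.7335 m·K/W
ΣR = 6.724×10^-5 + 1.705 + 0.7335 = 2.439 m·K/W
Q' = ΔT/ΣR = (413 K − 297.6 K)/2.439 = 47.3 W/m

Q' = 47.3 W/m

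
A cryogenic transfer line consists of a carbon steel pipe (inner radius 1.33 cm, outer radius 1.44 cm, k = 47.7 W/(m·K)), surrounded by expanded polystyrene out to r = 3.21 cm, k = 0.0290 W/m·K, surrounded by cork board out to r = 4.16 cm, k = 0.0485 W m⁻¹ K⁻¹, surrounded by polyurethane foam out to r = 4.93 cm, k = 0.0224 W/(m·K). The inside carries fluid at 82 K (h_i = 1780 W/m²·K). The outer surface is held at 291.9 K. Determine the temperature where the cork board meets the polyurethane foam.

T = 252.7 K

Resistance network (inner→outer):
  R'_conv,in = 1/(2πr h) = 1/(2π·0.0133·1780) = 0.006723 m·K/W
  R'_carbon steel = ln(0.0144/0.0133)/(2πk) = 0.07946/(2π·47.7) = 2.651×10^-4 m·K/W
  R'_expanded polystyrene = ln(0.0321/0.0144)/(2πk) = 0.8016/(2π·0.0290) = 4.399 m·K/W
  R'_cork board = ln(0.0416/0.0321)/(2πk) = 0.2592/(2π·0.0485) = 0.8507 m·K/W
  R'_polyurethane foam = ln(0.0493/0.0416)/(2πk) = 0.1698/(2π·0.0224) = 1.207 m·K/W
ΣR = 0.006723 + 2.651×10^-4 + 4.399 + 0.8507 + 1.207 = 6.464 m·K/W
Q' = ΔT/ΣR = (82 K − 291.9 K)/6.464 = -32.47 W/m
From the inner boundary to the cork board/polyurethane foam interface, ΣR_partial = 5.257 m·K/W.
T_interface = T_in − Q'·ΣR_partial = 82 K − (-32.47)(5.257) = 252.7 K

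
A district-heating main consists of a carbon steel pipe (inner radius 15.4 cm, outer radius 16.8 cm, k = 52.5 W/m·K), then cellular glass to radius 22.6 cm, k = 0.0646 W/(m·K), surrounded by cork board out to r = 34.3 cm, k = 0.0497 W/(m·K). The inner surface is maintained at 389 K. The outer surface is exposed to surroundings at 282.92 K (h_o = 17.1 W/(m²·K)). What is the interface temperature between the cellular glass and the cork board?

Resistance network (inner→outer):
  R'_carbon steel = ln(0.168/0.154)/(2πk) = 0.08701/(2π·52.5) = 2.638×10^-4 m·K/W
  R'_cellular glass = ln(0.226/0.168)/(2πk) = 0.2966/(2π·0.0646) = 0.7307 m·K/W
  R'_cork board = ln(0.343/0.226)/(2πk) = 0.4172/(2π·0.0497) = 1.336 m·K/W
  R'_conv,out = 1/(2πr h) = 1/(2π·0.343·17.1) = 0.02714 m·K/W
ΣR = 2.638×10^-4 + 0.7307 + 1.336 + 0.02714 = 2.094 m·K/W
Q' = ΔT/ΣR = (389 K − 282.92 K)/2.094 = 50.66 W/m
From the inner boundary to the cellular glass/cork board interface, ΣR_partial = 0.7310 m·K/W.
T_interface = T_in − Q'·ΣR_partial = 389 K − (50.66)(0.7310) = 352.0 K

T = 352.0 K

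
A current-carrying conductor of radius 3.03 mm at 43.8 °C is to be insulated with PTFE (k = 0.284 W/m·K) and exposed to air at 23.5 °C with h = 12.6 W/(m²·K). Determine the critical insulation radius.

For a cylinder, r_cr = k_ins/h = 0.284/12.6 = 0.0225 m = 2.25 cm

r_cr = 2.25 cm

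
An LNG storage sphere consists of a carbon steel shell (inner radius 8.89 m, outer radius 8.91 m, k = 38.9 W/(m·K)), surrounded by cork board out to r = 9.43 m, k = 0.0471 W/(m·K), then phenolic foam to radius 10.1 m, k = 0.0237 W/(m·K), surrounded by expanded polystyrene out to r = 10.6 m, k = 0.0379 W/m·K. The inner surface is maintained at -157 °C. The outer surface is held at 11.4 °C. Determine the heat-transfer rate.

Treat each layer as a resistance in series:
  R_carbon steel = (1/8.89 − 1/8.91)/(4πk) = 2.525×10^-4/(4π·38.9) = 5.165×10^-7 K/W
  R_cork board = (1/8.91 − 1/9.43)/(4πk) = 0.006189/(4π·0.0471) = 0.01046 K/W
  R_phenolic foam = (1/9.43 − 1/10.1)/(4πk) = 0.007035/(4π·0.0237) = 0.02362 K/W
  R_expanded polystyrene = (1/10.1 − 1/10.6)/(4πk) = 0.004670/(4π·0.0379) = 0.009806 K/W
ΣR = 5.165×10^-7 + 0.01046 + 0.02362 + 0.009806 = 0.04389 K/W
Q = ΔT/ΣR = (-157 °C − 11.4 °C)/0.04389 = -3840 W
(Negative Q ⇒ heat flows inward; heat gain = 3840 W.)

Q = 3.84 kW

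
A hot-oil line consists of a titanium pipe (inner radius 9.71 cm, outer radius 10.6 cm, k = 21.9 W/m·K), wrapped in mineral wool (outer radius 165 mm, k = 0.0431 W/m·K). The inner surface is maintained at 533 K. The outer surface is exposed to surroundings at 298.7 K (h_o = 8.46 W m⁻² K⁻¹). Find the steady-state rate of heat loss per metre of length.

Q' = 134 W/m

Resistance network (inner→outer):
  R'_titanium = ln(0.106/0.0971)/(2πk) = 0.08770/(2π·21.9) = 6.373×10^-4 m·K/W
  R'_mineral wool = ln(0.165/0.106)/(2πk) = 0.4425/(2π·0.0431) = 1.634 m·K/W
  R'_conv,out = 1/(2πr h) = 1/(2π·0.165·8.46) = 0.1140 m·K/W
ΣR = 6.373×10^-4 + 1.634 + 0.1140 = 1.749 m·K/W
Q' = ΔT/ΣR = (533 K − 298.7 K)/1.749 = 134 W/m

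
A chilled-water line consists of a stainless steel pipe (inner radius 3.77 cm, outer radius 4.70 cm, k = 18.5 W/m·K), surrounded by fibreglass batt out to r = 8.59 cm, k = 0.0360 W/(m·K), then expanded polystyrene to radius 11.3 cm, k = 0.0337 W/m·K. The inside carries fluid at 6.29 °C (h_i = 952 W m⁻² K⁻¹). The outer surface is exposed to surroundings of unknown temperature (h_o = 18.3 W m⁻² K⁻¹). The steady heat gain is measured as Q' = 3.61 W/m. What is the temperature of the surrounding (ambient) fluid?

Series resistances:
  R'_conv,in = 1/(2πr h) = 1/(2π·0.0377·952) = 0.004434 m·K/W
  R'_stainless steel = ln(0.0470/0.0377)/(2πk) = 0.2205/(2π·18.5) = 0.001897 m·K/W
  R'_fibreglass batt = ln(0.0859/0.0470)/(2πk) = 0.6030/(2π·0.0360) = 2.666 m·K/W
  R'_expanded polystyrene = ln(0.113/0.0859)/(2πk) = 0.2742/(2π·0.0337) = 1.295 m·K/W
  R'_conv,out = 1/(2πr h) = 1/(2π·0.113·18.3) = 0.07696 m·K/W
ΣR = 4.044 m·K/W
ΔT = Q'·ΣR = 3.61 × 4.044 = 14.60 K
Heat flows inward, so T_out = T_in + ΔT = 6.29 + 14.60 = 20.9 °C

T_out = 20.9 °C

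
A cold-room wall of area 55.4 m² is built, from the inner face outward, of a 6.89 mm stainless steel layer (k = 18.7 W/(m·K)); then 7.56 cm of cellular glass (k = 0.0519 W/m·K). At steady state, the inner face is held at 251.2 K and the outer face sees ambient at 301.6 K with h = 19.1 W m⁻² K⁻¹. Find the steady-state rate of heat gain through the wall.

Resistance network (inner→outer):
  R_stainless steel = L/(kA) = 0.00689/(18.7·55.4) = 6.651×10^-6 K/W
  R_cellular glass = L/(kA) = 0.0756/(0.0519·55.4) = 0.02629 K/W
  R_conv,out = 1/(hA) = 1/(19.1·55.4) = 9.451×10^-4 K/W
ΣR = 6.651×10^-6 + 0.02629 + 9.451×10^-4 = 0.02724 K/W
Q = ΔT/ΣR = (251.2 K − 301.6 K)/0.02724 = -1850 W
(Negative Q ⇒ heat flows inward; heat gain = 1850 W.)

Q = 1850 W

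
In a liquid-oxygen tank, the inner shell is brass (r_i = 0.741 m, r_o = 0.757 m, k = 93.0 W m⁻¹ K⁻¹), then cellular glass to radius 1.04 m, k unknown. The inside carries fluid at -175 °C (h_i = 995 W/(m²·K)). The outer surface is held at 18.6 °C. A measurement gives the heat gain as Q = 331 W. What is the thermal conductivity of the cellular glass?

k = 0.0489 W/m·K

ΣR = ΔT/Q = |-175 − 18.6|/331 = 0.5849 K/W
Known resistances:
  R_conv,in = 1/(4πr²h) = 1/(4π·0.741²·995) = 1.457×10^-4 K/W
  R_brass = (1/0.741 − 1/0.757)/(4πk) = 0.02852/(4π·93.0) = 2.441×10^-5 K/W
R_cellular glass = ΣR − ΣR_known = 0.5849 − 1.701×10^-4 = 0.5847 K/W
(1/r₁−1/r₂)/(4πk) = 0.5847 ⇒ k = 0.3595/(4π·0.5847) = 0.0489 W/m·K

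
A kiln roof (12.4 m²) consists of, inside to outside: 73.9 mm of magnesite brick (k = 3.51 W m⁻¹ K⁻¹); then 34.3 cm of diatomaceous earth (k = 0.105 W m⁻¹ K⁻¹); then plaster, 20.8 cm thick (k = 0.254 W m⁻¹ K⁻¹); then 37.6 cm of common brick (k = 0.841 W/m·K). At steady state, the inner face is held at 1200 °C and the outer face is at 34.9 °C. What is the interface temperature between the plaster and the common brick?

Resistance network (inner→outer):
  R_magnesite brick = L/(kA) = 0.0739/(3.51·12.4) = 0.001698 K/W
  R_diatomaceous earth = L/(kA) = 0.343/(0.105·12.4) = 0.2634 K/W
  R_plaster = L/(kA) = 0.208/(0.254·12.4) = 0.06604 K/W
  R_common brick = L/(kA) = 0.376/(0.841·12.4) = 0.03606 K/W
ΣR = 0.001698 + 0.2634 + 0.06604 + 0.03606 = 0.3672 K/W
Q = ΔT/ΣR = (1200 °C − 34.9 °C)/0.3672 = 3173 W
From the inner boundary to the plaster/common brick interface, ΣR_partial = 0.3311 K/W.
T_interface = T_in − Q·ΣR_partial = 1200 °C − (3173)(0.3311) = 149 °C

T = 149 °C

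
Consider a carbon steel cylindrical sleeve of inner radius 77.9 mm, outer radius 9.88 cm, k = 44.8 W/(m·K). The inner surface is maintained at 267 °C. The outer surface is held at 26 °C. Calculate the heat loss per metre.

Q' = 2πk·ΔT/ln(r₂/r₁) = 2π × 44.8 × 241 / ln(0.0988/0.0779) = 2.85×10^5 W/m

Q' = 285 kW/m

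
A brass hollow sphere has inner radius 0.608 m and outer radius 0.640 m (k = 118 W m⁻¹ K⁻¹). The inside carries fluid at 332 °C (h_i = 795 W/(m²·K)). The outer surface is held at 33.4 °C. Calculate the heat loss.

Q = 915 kW

Treat each layer as a resistance in series:
  R_conv,in = 1/(4πr²h) = 1/(4π·0.608²·795) = 2.708×10^-4 K/W
  R_brass = (1/0.608 − 1/0.640)/(4πk) = 0.08224/(4π·118) = 5.546×10^-5 K/W
ΣR = 2.708×10^-4 + 5.546×10^-5 = 3.263×10^-4 K/W
Q = ΔT/ΣR = (332 °C − 33.4 °C)/3.263×10^-4 = 9.15×10^5 W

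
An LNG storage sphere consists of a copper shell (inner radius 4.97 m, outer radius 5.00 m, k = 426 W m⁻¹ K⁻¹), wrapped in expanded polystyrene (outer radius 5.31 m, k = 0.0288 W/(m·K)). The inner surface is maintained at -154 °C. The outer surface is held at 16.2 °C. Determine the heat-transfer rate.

Q = 5.28 kW

Treat each layer as a resistance in series:
  R_copper = (1/4.97 − 1/5.00)/(4πk) = 0.001207/(4π·426) = 2.255×10^-7 K/W
  R_expanded polystyrene = (1/5.00 − 1/5.31)/(4πk) = 0.01168/(4π·0.0288) = 0.03226 K/W
ΣR = 2.255×10^-7 + 0.03226 = 0.03226 K/W
Q = ΔT/ΣR = (-154 °C − 16.2 °C)/0.03226 = -5280 W
(Negative Q ⇒ heat flows inward; heat gain = 5280 W.)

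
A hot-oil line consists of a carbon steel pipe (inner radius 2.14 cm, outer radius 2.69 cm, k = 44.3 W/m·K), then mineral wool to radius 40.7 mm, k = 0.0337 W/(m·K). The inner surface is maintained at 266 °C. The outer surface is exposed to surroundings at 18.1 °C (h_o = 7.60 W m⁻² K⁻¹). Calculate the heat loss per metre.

Q' = 100 W/m

Treat each layer as a resistance in series:
  R'_carbon steel = ln(0.0269/0.0214)/(2πk) = 0.2287/(2π·44.3) = 8.218×10^-4 m·K/W
  R'_mineral wool = ln(0.0407/0.0269)/(2πk) = 0.4141/(2π·0.0337) = 1.956 m·K/W
  R'_conv,out = 1/(2πr h) = 1/(2π·0.0407·7.60) = 0.5145 m·K/W
ΣR = 8.218×10^-4 + 1.956 + 0.5145 = 2.471 m·K/W
Q' = ΔT/ΣR = (266 °C − 18.1 °C)/2.471 = 100 W/m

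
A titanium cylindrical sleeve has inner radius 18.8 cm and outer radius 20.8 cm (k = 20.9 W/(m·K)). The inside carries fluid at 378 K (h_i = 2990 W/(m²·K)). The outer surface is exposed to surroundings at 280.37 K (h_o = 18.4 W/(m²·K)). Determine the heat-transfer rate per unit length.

Q' = 2.29 kW/m

Resistance network (inner→outer):
  R'_conv,in = 1/(2πr h) = 1/(2π·0.188·2990) = 2.831×10^-4 m·K/W
  R'_titanium = ln(0.208/0.188)/(2πk) = 0.1011/(2π·20.9) = 7.699×10^-4 m·K/W
  R'_conv,out = 1/(2πr h) = 1/(2π·0.208·18.4) = 0.04159 m·K/W
ΣR = 2.831×10^-4 + 7.699×10^-4 + 0.04159 = 0.04264 m·K/W
Q' = ΔT/ΣR = (378 K − 280.37 K)/0.04264 = 2290 W/m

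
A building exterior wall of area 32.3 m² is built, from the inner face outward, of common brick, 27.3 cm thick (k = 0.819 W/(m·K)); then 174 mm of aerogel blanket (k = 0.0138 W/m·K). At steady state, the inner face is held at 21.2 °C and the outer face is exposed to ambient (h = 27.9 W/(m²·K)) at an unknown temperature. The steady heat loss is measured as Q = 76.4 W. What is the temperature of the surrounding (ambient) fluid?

T_out = -9.50 °C

Sum the resistances:
  R_common brick = L/(kA) = 0.273/(0.819·32.3) = 0.01032 K/W
  R_aerogel blanket = L/(kA) = 0.174/(0.0138·32.3) = 0.3904 K/W
  R_conv,out = 1/(hA) = 1/(27.9·32.3) = 0.001110 K/W
ΣR = 0.4018 K/W
ΔT = Q·ΣR = 76.4 × 0.4018 = 30.70 K
Heat flows outward, so T_out = T_in − ΔT = 21.2 − 30.70 = -9.50 °C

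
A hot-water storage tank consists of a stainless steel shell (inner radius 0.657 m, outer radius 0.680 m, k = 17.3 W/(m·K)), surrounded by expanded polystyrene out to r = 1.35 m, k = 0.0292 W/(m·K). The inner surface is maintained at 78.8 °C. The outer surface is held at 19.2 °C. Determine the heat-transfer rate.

Resistance network (inner→outer):
  R_stainless steel = (1/0.657 − 1/0.680)/(4πk) = 0.05148/(4π·17.3) = 2.368×10^-4 K/W
  R_expanded polystyrene = (1/0.680 − 1/1.35)/(4πk) = 0.7298/(4π·0.0292) = 1.989 K/W
ΣR = 2.368×10^-4 + 1.989 = 1.989 K/W
Q = ΔT/ΣR = (78.8 °C − 19.2 °C)/1.989 = 30.0 W

Q = 30.0 W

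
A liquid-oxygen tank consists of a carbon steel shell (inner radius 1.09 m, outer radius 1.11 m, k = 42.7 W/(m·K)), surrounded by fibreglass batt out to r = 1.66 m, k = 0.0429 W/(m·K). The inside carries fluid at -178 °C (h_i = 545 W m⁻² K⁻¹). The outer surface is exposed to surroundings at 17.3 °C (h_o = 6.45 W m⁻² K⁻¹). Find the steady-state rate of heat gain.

Resistance network (inner→outer):
  R_conv,in = 1/(4πr²h) = 1/(4π·1.09²·545) = 1.229×10^-4 K/W
  R_carbon steel = (1/1.09 − 1/1.11)/(4πk) = 0.01653/(4π·42.7) = 3.081×10^-5 K/W
  R_fibreglass batt = (1/1.11 − 1/1.66)/(4πk) = 0.2985/(4π·0.0429) = 0.5537 K/W
  R_conv,out = 1/(4πr²h) = 1/(4π·1.66²·6.45) = 0.004477 K/W
ΣR = 1.229×10^-4 + 3.081×10^-5 + 0.5537 + 0.004477 = 0.5583 K/W
Q = ΔT/ΣR = (-178 °C − 17.3 °C)/0.5583 = -350 W
(Negative Q ⇒ heat flows inward; heat gain = 350 W.)

Q = 350 W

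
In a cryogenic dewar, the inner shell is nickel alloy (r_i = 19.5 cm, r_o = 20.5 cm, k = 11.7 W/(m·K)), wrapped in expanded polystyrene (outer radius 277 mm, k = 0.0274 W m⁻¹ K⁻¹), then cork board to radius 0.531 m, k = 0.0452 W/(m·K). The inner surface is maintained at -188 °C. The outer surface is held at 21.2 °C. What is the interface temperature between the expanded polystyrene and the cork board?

T = -73.4 °C

Series thermal resistances, inner to outer:
  R_nickel alloy = (1/0.195 − 1/0.205)/(4πk) = 0.2502/(4π·11.7) = 0.001701 K/W
  R_expanded polystyrene = (1/0.205 − 1/0.277)/(4πk) = 1.268/(4π·0.0274) = 3.682 K/W
  R_cork board = (1/0.277 − 1/0.531)/(4πk) = 1.727/(4π·0.0452) = 3.040 K/W
ΣR = 0.001701 + 3.682 + 3.040 = 6.724 K/W
Q = ΔT/ΣR = (-188 °C − 21.2 °C)/6.724 = -31.11 W
From the inner boundary to the expanded polystyrene/cork board interface, ΣR_partial = 3.684 K/W.
T_interface = T_in − Q·ΣR_partial = -188 °C − (-31.11)(3.684) = -73.4 °C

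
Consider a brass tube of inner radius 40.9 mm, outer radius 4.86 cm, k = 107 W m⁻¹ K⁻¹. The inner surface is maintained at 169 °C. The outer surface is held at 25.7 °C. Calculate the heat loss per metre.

Q' = 5.59×10^5 W/m

Q' = 2πk·ΔT/ln(r₂/r₁) = 2π × 107 × 143.3 / ln(0.0486/0.0409) = 5.59×10^5 W/m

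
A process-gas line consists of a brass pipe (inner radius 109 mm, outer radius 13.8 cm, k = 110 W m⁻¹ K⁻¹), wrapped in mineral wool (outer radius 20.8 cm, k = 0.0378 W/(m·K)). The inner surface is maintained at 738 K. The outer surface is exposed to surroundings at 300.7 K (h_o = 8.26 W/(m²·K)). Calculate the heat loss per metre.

Q' = 240 W/m

Resistance network (inner→outer):
  R'_brass = ln(0.138/0.109)/(2πk) = 0.2359/(2π·110) = 3.413×10^-4 m·K/W
  R'_mineral wool = ln(0.208/0.138)/(2πk) = 0.4103/(2π·0.0378) = 1.727 m·K/W
  R'_conv,out = 1/(2πr h) = 1/(2π·0.208·8.26) = 0.09264 m·K/W
ΣR = 3.413×10^-4 + 1.727 + 0.09264 = 1.820 m·K/W
Q' = ΔT/ΣR = (738 K − 300.7 K)/1.820 = 240 W/m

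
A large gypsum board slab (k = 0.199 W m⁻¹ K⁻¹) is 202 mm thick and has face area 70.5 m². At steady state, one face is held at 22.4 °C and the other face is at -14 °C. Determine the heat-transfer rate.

Q = kA·ΔT/L = 0.199 × 70.5 × |22.4 °C − -14 °C| / 0.202 = 2530 W

Q = 2.53 kW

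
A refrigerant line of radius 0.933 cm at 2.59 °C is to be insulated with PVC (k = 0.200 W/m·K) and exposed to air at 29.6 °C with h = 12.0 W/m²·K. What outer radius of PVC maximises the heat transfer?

r_cr = 1.67 cm

For a cylinder, r_cr = k_ins/h = 0.200/12.0 = 0.0167 m = 1.67 cm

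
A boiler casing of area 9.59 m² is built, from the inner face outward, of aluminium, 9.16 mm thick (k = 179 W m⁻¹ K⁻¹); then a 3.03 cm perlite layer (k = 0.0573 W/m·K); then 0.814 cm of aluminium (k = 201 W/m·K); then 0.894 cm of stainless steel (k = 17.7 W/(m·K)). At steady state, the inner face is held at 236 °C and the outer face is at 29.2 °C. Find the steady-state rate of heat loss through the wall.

Q = 3750 W

Series thermal resistances, inner to outer:
  R_aluminium = L/(kA) = 0.00916/(179·9.59) = 5.336×10^-6 K/W
  R_perlite = L/(kA) = 0.0303/(0.0573·9.59) = 0.05514 K/W
  R_aluminium = L/(kA) = 0.00814/(201·9.59) = 4.223×10^-6 K/W
  R_stainless steel = L/(kA) = 0.00894/(17.7·9.59) = 5.267×10^-5 K/W
ΣR = 5.336×10^-6 + 0.05514 + 4.223×10^-6 + 5.267×10^-5 = 0.05520 K/W
Q = ΔT/ΣR = (236 °C − 29.2 °C)/0.05520 = 3750 W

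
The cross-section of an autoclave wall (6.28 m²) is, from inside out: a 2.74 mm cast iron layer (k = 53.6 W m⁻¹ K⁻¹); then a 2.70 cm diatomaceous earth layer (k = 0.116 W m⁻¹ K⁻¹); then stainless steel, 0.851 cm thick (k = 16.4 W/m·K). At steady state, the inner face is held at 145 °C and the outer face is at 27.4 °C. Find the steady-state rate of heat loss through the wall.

Q = 3.17 kW

Resistance network (inner→outer):
  R_cast iron = L/(kA) = 0.00274/(53.6·6.28) = 8.140×10^-6 K/W
  R_diatomaceous earth = L/(kA) = 0.0270/(0.116·6.28) = 0.03706 K/W
  R_stainless steel = L/(kA) = 0.00851/(16.4·6.28) = 8.263×10^-5 K/W
ΣR = 8.140×10^-6 + 0.03706 + 8.263×10^-5 = 0.03715 K/W
Q = ΔT/ΣR = (145 °C − 27.4 °C)/0.03715 = 3170 W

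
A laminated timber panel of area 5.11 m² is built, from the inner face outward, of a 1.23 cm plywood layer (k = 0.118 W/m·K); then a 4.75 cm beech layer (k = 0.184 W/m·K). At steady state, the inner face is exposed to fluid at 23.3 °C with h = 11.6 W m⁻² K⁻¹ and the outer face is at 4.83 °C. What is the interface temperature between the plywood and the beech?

T = 15.5 °C

Series thermal resistances, inner to outer:
  R_conv,in = 1/(hA) = 1/(11.6·5.11) = 0.01687 K/W
  R_plywood = L/(kA) = 0.0123/(0.118·5.11) = 0.02040 K/W
  R_beech = L/(kA) = 0.0475/(0.184·5.11) = 0.05052 K/W
ΣR = 0.01687 + 0.02040 + 0.05052 = 0.08779 K/W
Q = ΔT/ΣR = (23.3 °C − 4.83 °C)/0.08779 = 210.4 W
From the inner boundary to the plywood/beech interface, ΣR_partial = 0.03727 K/W.
T_interface = T_in − Q·ΣR_partial = 23.3 °C − (210.4)(0.03727) = 15.5 °C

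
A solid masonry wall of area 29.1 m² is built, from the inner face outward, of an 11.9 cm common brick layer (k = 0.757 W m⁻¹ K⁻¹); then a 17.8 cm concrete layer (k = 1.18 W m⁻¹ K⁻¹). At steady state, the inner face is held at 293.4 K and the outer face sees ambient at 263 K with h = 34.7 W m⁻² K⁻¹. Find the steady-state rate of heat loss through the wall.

Treat each layer as a resistance in series:
  R_common brick = L/(kA) = 0.119/(0.757·29.1) = 0.005402 K/W
  R_concrete = L/(kA) = 0.178/(1.18·29.1) = 0.005184 K/W
  R_conv,out = 1/(hA) = 1/(34.7·29.1) = 9.903×10^-4 K/W
ΣR = 0.005402 + 0.005184 + 9.903×10^-4 = 0.01158 K/W
Q = ΔT/ΣR = (293.4 K − 263 K)/0.01158 = 2630 W

Q = 2.63 kW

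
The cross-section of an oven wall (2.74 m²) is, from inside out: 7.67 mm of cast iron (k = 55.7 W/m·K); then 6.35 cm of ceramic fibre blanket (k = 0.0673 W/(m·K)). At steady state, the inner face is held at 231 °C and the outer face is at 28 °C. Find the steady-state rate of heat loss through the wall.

Resistance network (inner→outer):
  R_cast iron = L/(kA) = 0.00767/(55.7·2.74) = 5.026×10^-5 K/W
  R_ceramic fibre blanket = L/(kA) = 0.0635/(0.0673·2.74) = 0.3444 K/W
ΣR = 5.026×10^-5 + 0.3444 = 0.3445 K/W
Q = ΔT/ΣR = (231 °C − 28 °C)/0.3445 = 589 W

Q = 589 W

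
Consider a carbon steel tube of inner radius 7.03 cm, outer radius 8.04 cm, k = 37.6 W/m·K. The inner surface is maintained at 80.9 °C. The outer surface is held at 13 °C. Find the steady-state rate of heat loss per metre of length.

Q' = 1.19×10^5 W/m

Q' = 2πk·ΔT/ln(r₂/r₁) = 2π × 37.6 × 67.9 / ln(0.0804/0.0703) = 1.19×10^5 W/m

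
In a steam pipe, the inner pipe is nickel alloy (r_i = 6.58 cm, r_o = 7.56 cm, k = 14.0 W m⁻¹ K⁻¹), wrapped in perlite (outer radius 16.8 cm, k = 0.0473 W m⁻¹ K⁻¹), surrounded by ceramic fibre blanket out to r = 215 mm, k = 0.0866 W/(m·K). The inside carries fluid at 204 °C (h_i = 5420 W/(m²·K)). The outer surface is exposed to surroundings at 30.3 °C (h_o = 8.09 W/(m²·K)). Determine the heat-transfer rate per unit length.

Treat each layer as a resistance in series:
  R'_conv,in = 1/(2πr h) = 1/(2π·0.0658·5420) = 4.463×10^-4 m·K/W
  R'_nickel alloy = ln(0.0756/0.0658)/(2πk) = 0.1388/(2π·14.0) = 0.001578 m·K/W
  R'_perlite = ln(0.168/0.0756)/(2πk) = 0.7985/(2π·0.0473) = 2.687 m·K/W
  R'_ceramic fibre blanket = ln(0.215/0.168)/(2πk) = 0.2467/(2π·0.0866) = 0.4533 m·K/W
  R'_conv,out = 1/(2πr h) = 1/(2π·0.215·8.09) = 0.09150 m·K/W
ΣR = 4.463×10^-4 + 0.001578 + 2.687 + 0.4533 + 0.09150 = 3.234 m·K/W
Q' = ΔT/ΣR = (204 °C − 30.3 °C)/3.234 = 53.7 W/m

Q' = 53.7 W/m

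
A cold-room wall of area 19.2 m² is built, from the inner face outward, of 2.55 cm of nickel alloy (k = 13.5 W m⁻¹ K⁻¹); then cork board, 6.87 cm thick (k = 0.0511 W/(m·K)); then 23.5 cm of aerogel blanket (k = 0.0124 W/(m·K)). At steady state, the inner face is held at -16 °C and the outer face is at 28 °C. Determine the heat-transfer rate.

Q = 41.6 W

Resistance network (inner→outer):
  R_nickel alloy = L/(kA) = 0.0255/(13.5·19.2) = 9.838×10^-5 K/W
  R_cork board = L/(kA) = 0.0687/(0.0511·19.2) = 0.07002 K/W
  R_aerogel blanket = L/(kA) = 0.235/(0.0124·19.2) = 0.9871 K/W
ΣR = 9.838×10^-5 + 0.07002 + 0.9871 = 1.057 K/W
Q = ΔT/ΣR = (-16 °C − 28 °C)/1.057 = -41.6 W
(Negative Q ⇒ heat flows inward; heat gain = 41.6 W.)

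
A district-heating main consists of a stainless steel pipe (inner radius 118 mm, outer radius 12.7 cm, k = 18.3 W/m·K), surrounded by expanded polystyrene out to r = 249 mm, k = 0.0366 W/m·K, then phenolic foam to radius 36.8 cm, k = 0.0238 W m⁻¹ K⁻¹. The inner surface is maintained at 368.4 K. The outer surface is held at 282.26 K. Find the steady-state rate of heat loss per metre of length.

Series thermal resistances, inner to outer:
  R'_stainless steel = ln(0.127/0.118)/(2πk) = 0.07350/(2π·18.3) = 6.393×10^-4 m·K/W
  R'_expanded polystyrene = ln(0.249/0.127)/(2πk) = 0.6733/(2π·0.0366) = 2.928 m·K/W
  R'_phenolic foam = ln(0.368/0.249)/(2πk) = 0.3906/(2π·0.0238) = 2.612 m·K/W
ΣR = 6.393×10^-4 + 2.928 + 2.612 = 5.541 m·K/W
Q' = ΔT/ΣR = (368.4 K − 282.26 K)/5.541 = 15.5 W/m

Q' = 15.5 W/m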